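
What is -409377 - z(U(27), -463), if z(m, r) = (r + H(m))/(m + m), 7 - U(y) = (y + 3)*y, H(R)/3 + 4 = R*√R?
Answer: -657459937/1606 - 3*I*√803/2 ≈ -4.0938e+5 - 42.506*I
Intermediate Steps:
H(R) = -12 + 3*R^(3/2) (H(R) = -12 + 3*(R*√R) = -12 + 3*R^(3/2))
U(y) = 7 - y*(3 + y) (U(y) = 7 - (y + 3)*y = 7 - (3 + y)*y = 7 - y*(3 + y))
z(m, r) = (-12 + r + 3*m^(3/2))/(2*m) (z(m, r) = (r + (-12 + 3*m^(3/2)))/(m + m) = (-12 + r + 3*m^(3/2))/((2*m)) = (-12 + r + 3*m^(3/2))*(1/(2*m)) = (-12 + r + 3*m^(3/2))/(2*m))
-409377 - z(U(27), -463) = -409377 - (-12 - 463 + 3*(7 - 1*27² - 3*27)^(3/2))/(2*(7 - 1*27² - 3*27)) = -409377 - (-12 - 463 + 3*(7 - 1*729 - 81)^(3/2))/(2*(7 - 1*729 - 81)) = -409377 - (-12 - 463 + 3*(7 - 729 - 81)^(3/2))/(2*(7 - 729 - 81)) = -409377 - (-12 - 463 + 3*(-803)^(3/2))/(2*(-803)) = -409377 - (-1)*(-12 - 463 + 3*(-803*I*√803))/(2*803) = -409377 - (-1)*(-12 - 463 - 2409*I*√803)/(2*803) = -409377 - (-1)*(-475 - 2409*I*√803)/(2*803) = -409377 - (475/1606 + 3*I*√803/2) = -409377 + (-475/1606 - 3*I*√803/2) = -657459937/1606 - 3*I*√803/2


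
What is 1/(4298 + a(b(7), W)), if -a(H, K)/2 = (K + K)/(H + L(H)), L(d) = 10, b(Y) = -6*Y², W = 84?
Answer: 71/305242 ≈ 0.00023260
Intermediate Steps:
a(H, K) = -4*K/(10 + H) (a(H, K) = -2*(K + K)/(H + 10) = -2*2*K/(10 + H) = -4*K/(10 + H))
1/(4298 + a(b(7), W)) = 1/(4298 - 4*84/(10 - 6*7²)) = 1/(4298 - 4*84/(10 - 6*49)) = 1/(4298 - 4*84/(10 - 294)) = 1/(4298 - 4*84/(-284)) = 1/(4298 - 4*84*(-1/284)) = 1/(4298 + 84/71) = 1/(305242/71) = 71/305242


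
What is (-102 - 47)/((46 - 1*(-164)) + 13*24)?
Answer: -149/522 ≈ -0.28544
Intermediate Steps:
(-102 - 47)/((46 - 1*(-164)) + 13*24) = -149/((46 + 164) + 312) = -149/(210 + 312) = -149/522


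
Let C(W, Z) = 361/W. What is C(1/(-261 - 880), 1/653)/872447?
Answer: -411901/872447 ≈ -0.47212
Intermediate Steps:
C(1/(-261 - 880), 1/653)/872447 = (361/(1/(-261 - 880)))/872447 = (361/(1/(-1141)))*(1/872447) = (361/(-1/1141))*(1/872447) = (361*(-1141))*(1/872447) = -411901*1/872447 = -411901/872447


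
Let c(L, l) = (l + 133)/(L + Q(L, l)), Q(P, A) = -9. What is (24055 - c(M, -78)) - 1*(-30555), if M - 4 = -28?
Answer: 163835/3 ≈ 54612.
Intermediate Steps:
M = -24 (M = 4 - 28 = -24)
c(L, l) = (133 + l)/(-9 + L) (c(L, l) = (l + 133)/(L - 9) = (133 + l)/(-9 + L))
(24055 - c(M, -78)) - 1*(-30555) = (24055 - (133 - 78)/(-9 - 24)) - 1*(-30555) = (24055 - 55/(-33)) + 30555 = (24055 - (-1)*55/33) + 30555 = (24055 - 1*(-5/3)) + 30555 = (24055 + 5/3) + 30555 = 72170/3 + 30555 = 163835/3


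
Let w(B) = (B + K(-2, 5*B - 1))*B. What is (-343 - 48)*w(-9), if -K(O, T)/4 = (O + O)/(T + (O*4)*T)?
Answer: -220473/7 ≈ -31496.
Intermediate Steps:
K(O, T) = -8*O/(T + 4*O*T) (K(O, T) = -4*(O + O)/(T + (O*4)*T) = -4*2*O/(T + (4*O)*T) = -4*2*O/(T + 4*O*T) = -8*O/(T + 4*O*T))
w(B) = B*(B - 16/(7*(-1 + 5*B))) (w(B) = (B - 8*(-2)/((5*B - 1)*(1 + 4*(-2))))*B = (B - 8*(-2)/((-1 + 5*B)*(1 - 8)))*B = (B - 8*(-2)/((-1 + 5*B)*(-7)))*B = (B - 8*(-2)*(-⅐)/(-1 + 5*B))*B = (B - 16/(7*(-1 + 5*B)))*B = B*(B - 16/(7*(-1 + 5*B))))
(-343 - 48)*w(-9) = (-343 - 48)*(-9*(-9 - 16/(7*(-1 + 5*(-9))))) = -(-3519)*(-9 - 16/(7*(-1 - 45))) = -(-3519)*(-9 - 16/7/(-46)) = -(-3519)*(-9 - 16/7*(-1/46)) = -(-3519)*(-9 + 8/161) = -(-3519)*(-1441)/161 = -391*12969/161 = -220473/7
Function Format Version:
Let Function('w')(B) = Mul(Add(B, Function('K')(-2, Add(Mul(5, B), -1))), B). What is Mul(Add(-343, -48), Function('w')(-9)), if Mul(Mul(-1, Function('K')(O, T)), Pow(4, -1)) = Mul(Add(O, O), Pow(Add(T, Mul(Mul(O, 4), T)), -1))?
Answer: Rational(-220473, 7) ≈ -31496.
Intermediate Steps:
Function('K')(O, T) = Mul(-8, O, Pow(Add(T, Mul(4, O, T)), -1)) (Function('K')(O, T) = Mul(-4, Mul(Add(O, O), Pow(Add(T, Mul(Mul(O, 4), T)), -1))) = Mul(-4, Mul(Mul(2, O), Pow(Add(T, Mul(Mul(4, O), T)), -1))) = Mul(-4, Mul(Mul(2, O), Pow(Add(T, Mul(4, O, T)), -1))) = Mul(-4, Mul(2, O, Pow(Add(T, Mul(4, O, T)), -1))) = Mul(-8, O, Pow(Add(T, Mul(4, O, T)), -1)))
Function('w')(B) = Mul(B, Add(B, Mul(Rational(-16, 7), Pow(Add(-1, Mul(5, B)), -1)))) (Function('w')(B) = Mul(Add(B, Mul(-8, -2, Pow(Add(Mul(5, B), -1), -1), Pow(Add(1, Mul(4, -2)), -1))), B) = Mul(Add(B, Mul(-8, -2, Pow(Add(-1, Mul(5, B)), -1), Pow(Add(1, -8), -1))), B) = Mul(Add(B, Mul(-8, -2, Pow(Add(-1, Mul(5, B)), -1), Pow(-7, -1))), B) = Mul(Add(B, Mul(-8, -2, Pow(Add(-1, Mul(5, B)), -1), Rational(-1, 7))), B) = Mul(Add(B, Mul(Rational(-16, 7), Pow(Add(-1, Mul(5, B)), -1))), B) = Mul(B, Add(B, Mul(Rational(-16, 7), Pow(Add(-1, Mul(5, B)), -1)))))
Mul(Add(-343, -48), Function('w')(-9)) = Mul(Add(-343, -48), Mul(-9, Add(-9, Mul(Rational(-16, 7), Pow(Add(-1, Mul(5, -9)), -1))))) = Mul(-391, Mul(-9, Add(-9, Mul(Rational(-16, 7), Pow(Add(-1, -45), -1))))) = Mul(-391, Mul(-9, Add(-9, Mul(Rational(-16, 7), Pow(-46, -1))))) = Mul(-391, Mul(-9, Add(-9, Mul(Rational(-16, 7), Rational(-1, 46))))) = Mul(-391, Mul(-9, Add(-9, Rational(8, 161)))) = Mul(-391, Mul(-9, Rational(-1441, 161))) = Mul(-391, Rational(12969, 161)) = Rational(-220473, 7)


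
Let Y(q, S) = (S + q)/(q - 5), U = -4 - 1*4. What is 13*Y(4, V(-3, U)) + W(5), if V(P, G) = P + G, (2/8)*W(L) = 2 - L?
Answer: 79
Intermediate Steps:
U = -8 (U = -4 - 4 = -8)
W(L) = 8 - 4*L (W(L) = 4*(2 - L) = 8 - 4*L)
V(P, G) = G + P
Y(q, S) = (S + q)/(-5 + q)
13*Y(4, V(-3, U)) + W(5) = 13*(((-8 - 3) + 4)/(-5 + 4)) + (8 - 4*5) = 13*((-11 + 4)/(-1)) + (8 - 20) = 13*(-1*(-7)) - 12 = 13*7 - 12 = 91 - 12 = 79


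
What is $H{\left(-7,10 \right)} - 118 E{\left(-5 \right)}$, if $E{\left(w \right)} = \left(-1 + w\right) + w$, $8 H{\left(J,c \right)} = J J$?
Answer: $\frac{10433}{8} \approx 1304.1$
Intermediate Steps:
$H{\left(J,c \right)} = \frac{J^{2}}{8}$ ($H{\left(J,c \right)} = \frac{J J}{8} = \frac{J^{2}}{8}$)
$E{\left(w \right)} = -1 + 2 w$
$H{\left(-7,10 \right)} - 118 E{\left(-5 \right)} = \frac{\left(-7\right)^{2}}{8} - 118 \left(-1 + 2 \left(-5\right)\right) = \frac{1}{8} \cdot 49 - 118 \left(-1 - 10\right) = \frac{49}{8} - -1298 = \frac{49}{8} + 1298 = \frac{10433}{8}$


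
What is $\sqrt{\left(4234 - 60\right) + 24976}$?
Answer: $5 \sqrt{1166} \approx 170.73$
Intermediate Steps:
$\sqrt{\left(4234 - 60\right) + 24976} = \sqrt{4174 + 24976} = \sqrt{29150} = 5 \sqrt{1166}$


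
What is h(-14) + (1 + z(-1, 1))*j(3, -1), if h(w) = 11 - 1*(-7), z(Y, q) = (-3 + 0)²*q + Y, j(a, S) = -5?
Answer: -27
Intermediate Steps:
z(Y, q) = Y + 9*q (z(Y, q) = (-3)²*q + Y = 9*q + Y = Y + 9*q)
h(w) = 18 (h(w) = 11 + 7 = 18)
h(-14) + (1 + z(-1, 1))*j(3, -1) = 18 + (1 + (-1 + 9*1))*(-5) = 18 + (1 + (-1 + 9))*(-5) = 18 + (1 + 8)*(-5) = 18 + 9*(-5) = 18 - 45 = -27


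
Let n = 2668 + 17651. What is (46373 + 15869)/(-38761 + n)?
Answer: -31121/9221 ≈ -3.3750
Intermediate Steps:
n = 20319
(46373 + 15869)/(-38761 + n) = (46373 + 15869)/(-38761 + 20319) = 62242/(-18442) = 62242*(-1/18442) = -31121/9221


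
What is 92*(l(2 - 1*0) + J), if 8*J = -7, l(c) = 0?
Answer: -161/2 ≈ -80.500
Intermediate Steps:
J = -7/8 (J = (1/8)*(-7) = -7/8 ≈ -0.87500)
92*(l(2 - 1*0) + J) = 92*(0 - 7/8) = 92*(-7/8) = -161/2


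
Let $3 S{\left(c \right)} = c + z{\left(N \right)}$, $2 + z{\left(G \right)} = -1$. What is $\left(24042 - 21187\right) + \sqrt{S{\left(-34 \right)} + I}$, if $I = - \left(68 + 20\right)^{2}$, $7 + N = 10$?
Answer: $2855 + \frac{i \sqrt{69807}}{3} \approx 2855.0 + 88.07 i$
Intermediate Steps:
$N = 3$ ($N = -7 + 10 = 3$)
$z{\left(G \right)} = -3$ ($z{\left(G \right)} = -2 - 1 = -3$)
$S{\left(c \right)} = -1 + \frac{c}{3}$ ($S{\left(c \right)} = \frac{c - 3}{3} = \frac{-3 + c}{3} = -1 + \frac{c}{3}$)
$I = -7744$ ($I = - 88^{2} = \left(-1\right) 7744 = -7744$)
$\left(24042 - 21187\right) + \sqrt{S{\left(-34 \right)} + I} = \left(24042 - 21187\right) + \sqrt{\left(-1 + \frac{1}{3} \left(-34\right)\right) - 7744} = 2855 + \sqrt{\left(-1 - \frac{34}{3}\right) - 7744} = 2855 + \sqrt{- \frac{37}{3} - 7744} = 2855 + \sqrt{- \frac{23269}{3}} = 2855 + \frac{i \sqrt{69807}}{3}$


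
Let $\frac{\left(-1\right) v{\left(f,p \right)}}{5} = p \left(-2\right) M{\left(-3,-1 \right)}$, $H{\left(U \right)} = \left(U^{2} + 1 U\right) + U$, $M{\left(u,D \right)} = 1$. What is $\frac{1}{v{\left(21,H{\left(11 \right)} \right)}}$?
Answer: $\frac{1}{1430} \approx 0.0006993$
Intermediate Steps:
$H{\left(U \right)} = U^{2} + 2 U$ ($H{\left(U \right)} = \left(U^{2} + U\right) + U = \left(U + U^{2}\right) + U = U^{2} + 2 U$)
$v{\left(f,p \right)} = 10 p$ ($v{\left(f,p \right)} = - 5 p \left(-2\right) 1 = - 5 - 2 p 1 = - 5 \left(- 2 p\right) = 10 p$)
$\frac{1}{v{\left(21,H{\left(11 \right)} \right)}} = \frac{1}{10 \cdot 11 \left(2 + 11\right)} = \frac{1}{10 \cdot 11 \cdot 13} = \frac{1}{10 \cdot 143} = \frac{1}{1430}$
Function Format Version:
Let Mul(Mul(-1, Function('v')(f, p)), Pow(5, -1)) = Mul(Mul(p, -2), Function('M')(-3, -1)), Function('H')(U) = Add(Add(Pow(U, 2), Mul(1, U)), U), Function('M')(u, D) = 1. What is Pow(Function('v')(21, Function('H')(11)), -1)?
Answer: Rational(1, 1430) ≈ 0.00069930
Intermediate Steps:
Function('H')(U) = Add(Pow(U, 2), Mul(2, U)) (Function('H')(U) = Add(Add(Pow(U, 2), U), U) = Add(Add(U, Pow(U, 2)), U) = Add(Pow(U, 2), Mul(2, U)))
Function('v')(f, p) = Mul(10, p) (Function('v')(f, p) = Mul(-5, Mul(Mul(p, -2), 1)) = Mul(-5, Mul(Mul(-2, p), 1)) = Mul(-5, Mul(-2, p)) = Mul(10, p))
Pow(Function('v')(21, Function('H')(11)), -1) = Pow(Mul(10, Mul(11, Add(2, 11))), -1) = Pow(Mul(10, Mul(11, 13)), -1) = Pow(Mul(10, 143), -1) = Pow(1430, -1) = Rational(1, 1430)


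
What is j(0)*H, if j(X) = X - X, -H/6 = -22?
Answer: 0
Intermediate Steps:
H = 132 (H = -6*(-22) = 132)
j(X) = 0
j(0)*H = 0*132 = 0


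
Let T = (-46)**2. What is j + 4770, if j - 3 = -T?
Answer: 2657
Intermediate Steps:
T = 2116
j = -2113 (j = 3 - 1*2116 = 3 - 2116 = -2113)
j + 4770 = -2113 + 4770 = 2657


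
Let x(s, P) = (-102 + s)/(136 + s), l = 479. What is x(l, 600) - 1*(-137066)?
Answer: 84295967/615 ≈ 1.3707e+5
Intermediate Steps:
x(s, P) = (-102 + s)/(136 + s)
x(l, 600) - 1*(-137066) = (-102 + 479)/(136 + 479) - 1*(-137066) = 377/615 + 137066 = 84295967/615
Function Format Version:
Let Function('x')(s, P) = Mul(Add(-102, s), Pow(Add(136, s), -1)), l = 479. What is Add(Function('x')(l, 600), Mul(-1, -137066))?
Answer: Rational(84295967, 615) ≈ 1.3707e+5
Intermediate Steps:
Function('x')(s, P) = Mul(Pow(Add(136, s), -1), Add(-102, s))
Add(Function('x')(l, 600), Mul(-1, -137066)) = Add(Mul(Pow(Add(136, 479), -1), Add(-102, 479)), Mul(-1, -137066)) = Add(Mul(Pow(615, -1), 377), 137066) = Add(Mul(Rational(1, 615), 377), 137066) = Add(Rational(377, 615), 137066) = Rational(84295967, 615)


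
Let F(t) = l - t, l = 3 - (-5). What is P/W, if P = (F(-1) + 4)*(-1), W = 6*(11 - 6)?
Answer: -13/30 ≈ -0.43333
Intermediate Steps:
W = 30 (W = 6*5 = 30)
l = 8 (l = 3 - 1*(-5) = 3 + 5 = 8)
F(t) = 8 - t
P = -13 (P = ((8 - 1*(-1)) + 4)*(-1) = ((8 + 1) + 4)*(-1) = (9 + 4)*(-1) = 13*(-1) = -13)
P/W = -13/30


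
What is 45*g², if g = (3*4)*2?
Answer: 25920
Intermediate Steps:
g = 24 (g = 12*2 = 24)
45*g² = 45*24² = 45*576 = 25920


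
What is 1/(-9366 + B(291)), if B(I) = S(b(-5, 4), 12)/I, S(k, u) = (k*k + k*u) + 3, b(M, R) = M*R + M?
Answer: -291/2725178 ≈ -0.00010678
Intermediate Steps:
b(M, R) = M + M*R
S(k, u) = 3 + k² + k*u (S(k, u) = (k² + k*u) + 3 = 3 + k² + k*u)
B(I) = 328/I (B(I) = (3 + (-5*(1 + 4))² - 5*(1 + 4)*12)/I = (3 + (-5*5)² - 5*5*12)/I = (3 + (-25)² - 25*12)/I = (3 + 625 - 300)/I = 328/I)
1/(-9366 + B(291)) = 1/(-9366 + 328/291) = 1/(-2725178/291) = -291/2725178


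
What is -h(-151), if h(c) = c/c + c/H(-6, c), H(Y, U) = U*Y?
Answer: -⅚ ≈ -0.83333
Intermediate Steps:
h(c) = ⅚ (h(c) = c/c + c/((c*(-6))) = 1 + c/((-6*c)) = 1 + c*(-1/(6*c)) = 1 - ⅙ = ⅚)
-h(-151) = -1*⅚ = -⅚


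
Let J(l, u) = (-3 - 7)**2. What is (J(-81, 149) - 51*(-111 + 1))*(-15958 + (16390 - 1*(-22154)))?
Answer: 128966060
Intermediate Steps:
J(l, u) = 100 (J(l, u) = (-10)**2 = 100)
(J(-81, 149) - 51*(-111 + 1))*(-15958 + (16390 - 1*(-22154))) = (100 - 51*(-111 + 1))*(-15958 + (16390 - 1*(-22154))) = (100 - 51*(-110))*(-15958 + (16390 + 22154)) = (100 + 5610)*(-15958 + 38544) = 5710*22586 = 128966060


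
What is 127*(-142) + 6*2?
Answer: -18022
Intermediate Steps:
127*(-142) + 6*2 = -18034 + 12 = -18022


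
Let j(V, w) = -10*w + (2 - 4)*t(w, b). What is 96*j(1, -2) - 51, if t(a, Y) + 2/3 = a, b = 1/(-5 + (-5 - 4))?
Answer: 2381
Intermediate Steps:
b = -1/14 (b = 1/(-5 - 9) = 1/(-14) = -1/14 ≈ -0.071429)
t(a, Y) = -⅔ + a
j(V, w) = 4/3 - 12*w (j(V, w) = -10*w + (2 - 4)*(-⅔ + w) = -10*w - 2*(-⅔ + w) = -10*w + (4/3 - 2*w) = 4/3 - 12*w)
96*j(1, -2) - 51 = 96*(4/3 - 12*(-2)) - 51 = 96*(4/3 + 24) - 51 = 96*(76/3) - 51 = 2432 - 51 = 2381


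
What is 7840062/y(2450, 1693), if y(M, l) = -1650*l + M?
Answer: -3920031/1395500 ≈ -2.8091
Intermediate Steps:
y(M, l) = M - 1650*l
7840062/y(2450, 1693) = 7840062/(2450 - 1650*1693) = 7840062/(2450 - 2793450) = 7840062/(-2791000) = 7840062*(-1/2791000) = -3920031/1395500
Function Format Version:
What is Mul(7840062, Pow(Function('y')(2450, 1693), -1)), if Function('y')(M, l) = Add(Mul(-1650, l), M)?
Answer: Rational(-3920031, 1395500) ≈ -2.8091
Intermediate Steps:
Function('y')(M, l) = Add(M, Mul(-1650, l))
Mul(7840062, Pow(Function('y')(2450, 1693), -1)) = Mul(7840062, Pow(Add(2450, Mul(-1650, 1693)), -1)) = Mul(7840062, Pow(Add(2450, -2793450), -1)) = Mul(7840062, Pow(-2791000, -1)) = Mul(7840062, Rational(-1, 2791000)) = Rational(-3920031, 1395500)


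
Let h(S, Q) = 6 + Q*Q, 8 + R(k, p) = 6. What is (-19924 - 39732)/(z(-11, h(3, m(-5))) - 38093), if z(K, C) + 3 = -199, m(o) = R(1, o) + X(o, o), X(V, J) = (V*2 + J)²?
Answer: 59656/38295 ≈ 1.5578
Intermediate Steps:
R(k, p) = -2 (R(k, p) = -8 + 6 = -2)
X(V, J) = (J + 2*V)² (X(V, J) = (2*V + J)² = (J + 2*V)²)
m(o) = -2 + 9*o² (m(o) = -2 + (o + 2*o)² = -2 + (3*o)² = -2 + 9*o²)
h(S, Q) = 6 + Q²
z(K, C) = -202 (z(K, C) = -3 - 199 = -202)
(-19924 - 39732)/(z(-11, h(3, m(-5))) - 38093) = (-19924 - 39732)/(-202 - 38093) = -59656/(-38295) = -59656*(-1/38295) = 59656/38295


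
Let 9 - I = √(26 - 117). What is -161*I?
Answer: -1449 + 161*I*√91 ≈ -1449.0 + 1535.8*I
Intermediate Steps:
I = 9 - I*√91 (I = 9 - √(26 - 117) = 9 - √(-91) = 9 - I*√91 ≈ 9.0 - 9.5394*I)
-161*I = -161*(9 - I*√91) = -1449 + 161*I*√91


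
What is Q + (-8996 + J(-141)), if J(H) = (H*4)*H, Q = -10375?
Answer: 60153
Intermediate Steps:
J(H) = 4*H² (J(H) = (4*H)*H = 4*H²)
Q + (-8996 + J(-141)) = -10375 + (-8996 + 4*(-141)²) = -10375 + (-8996 + 4*19881) = -10375 + (-8996 + 79524) = -10375 + 70528 = 60153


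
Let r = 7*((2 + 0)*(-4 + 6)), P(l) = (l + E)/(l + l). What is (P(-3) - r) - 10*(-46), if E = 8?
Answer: 2587/6 ≈ 431.17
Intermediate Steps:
P(l) = (8 + l)/(2*l) (P(l) = (l + 8)/(l + l) = (8 + l)/((2*l)) = (8 + l)*(1/(2*l)) = (8 + l)/(2*l))
r = 28 (r = 7*(2*2) = 7*4 = 28)
(P(-3) - r) - 10*(-46) = ((½)*(8 - 3)/(-3) - 1*28) - 10*(-46) = ((½)*(-⅓)*5 - 28) + 460 = (-⅚ - 28) + 460 = -173/6 + 460 = 2587/6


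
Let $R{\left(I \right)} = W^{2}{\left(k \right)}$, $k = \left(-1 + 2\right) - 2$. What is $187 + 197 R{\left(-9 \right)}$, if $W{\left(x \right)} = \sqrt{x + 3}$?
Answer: $581$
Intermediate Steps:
$k = -1$ ($k = 1 - 2 = -1$)
$W{\left(x \right)} = \sqrt{3 + x}$
$R{\left(I \right)} = 2$ ($R{\left(I \right)} = \left(\sqrt{3 - 1}\right)^{2} = \left(\sqrt{2}\right)^{2} = 2$)
$187 + 197 R{\left(-9 \right)} = 187 + 197 \cdot 2 = 187 + 394 = 581$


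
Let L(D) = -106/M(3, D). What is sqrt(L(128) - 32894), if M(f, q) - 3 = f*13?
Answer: I*sqrt(14507367)/21 ≈ 181.37*I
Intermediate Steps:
M(f, q) = 3 + 13*f (M(f, q) = 3 + f*13 = 3 + 13*f)
L(D) = -53/21 (L(D) = -106/(3 + 13*3) = -106/(3 + 39) = -106/42 = -106*1/42 = -53/21)
sqrt(L(128) - 32894) = sqrt(-53/21 - 32894) = sqrt(-690827/21) = I*sqrt(14507367)/21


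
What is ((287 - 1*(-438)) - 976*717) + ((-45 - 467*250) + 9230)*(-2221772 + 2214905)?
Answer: 737949788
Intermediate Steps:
((287 - 1*(-438)) - 976*717) + ((-45 - 467*250) + 9230)*(-2221772 + 2214905) = ((287 + 438) - 699792) + ((-45 - 116750) + 9230)*(-6867) = (725 - 699792) + (-116795 + 9230)*(-6867) = -699067 - 107565*(-6867) = -699067 + 738648855 = 737949788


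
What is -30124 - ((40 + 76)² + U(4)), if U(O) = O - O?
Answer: -43580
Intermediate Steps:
U(O) = 0
-30124 - ((40 + 76)² + U(4)) = -30124 - ((40 + 76)² + 0) = -30124 - (116² + 0) = -30124 - (13456 + 0) = -30124 - 1*13456 = -30124 - 13456 = -43580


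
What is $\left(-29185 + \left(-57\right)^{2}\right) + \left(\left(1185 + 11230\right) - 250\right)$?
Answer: $-13771$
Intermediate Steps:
$\left(-29185 + \left(-57\right)^{2}\right) + \left(\left(1185 + 11230\right) - 250\right) = \left(-29185 + 3249\right) + \left(12415 - 250\right) = -25936 + 12165 = -13771$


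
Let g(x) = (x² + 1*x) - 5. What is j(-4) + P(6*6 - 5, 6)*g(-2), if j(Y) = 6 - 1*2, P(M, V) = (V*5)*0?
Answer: 4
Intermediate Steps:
g(x) = -5 + x + x² (g(x) = (x² + x) - 5 = (x + x²) - 5 = -5 + x + x²)
P(M, V) = 0 (P(M, V) = (5*V)*0 = 0)
j(Y) = 4 (j(Y) = 6 - 2 = 4)
j(-4) + P(6*6 - 5, 6)*g(-2) = 4 + 0*(-5 - 2 + (-2)²) = 4 + 0*(-5 - 2 + 4) = 4 + 0*(-3) = 4 + 0 = 4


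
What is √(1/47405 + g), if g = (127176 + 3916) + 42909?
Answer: 3*√43446774181270/47405 ≈ 417.13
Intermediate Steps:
g = 174001 (g = 131092 + 42909 = 174001)
√(1/47405 + g) = √(1/47405 + 174001) = √(8248517406/47405) = 3*√43446774181270/47405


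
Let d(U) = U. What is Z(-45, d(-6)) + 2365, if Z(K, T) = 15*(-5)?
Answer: 2290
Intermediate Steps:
Z(K, T) = -75
Z(-45, d(-6)) + 2365 = -75 + 2365 = 2290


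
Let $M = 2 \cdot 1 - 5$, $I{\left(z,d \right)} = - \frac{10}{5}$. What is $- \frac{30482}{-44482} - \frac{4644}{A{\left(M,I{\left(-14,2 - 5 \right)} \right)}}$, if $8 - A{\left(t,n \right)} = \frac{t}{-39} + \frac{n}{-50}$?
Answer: $- \frac{5588215643}{9496907} \approx -588.42$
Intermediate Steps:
$I{\left(z,d \right)} = -2$ ($I{\left(z,d \right)} = \left(-10\right) \frac{1}{5} = -2$)
$M = -3$ ($M = 2 - 5 = -3$)
$A{\left(t,n \right)} = 8 + \frac{t}{39} + \frac{n}{50}$ ($A{\left(t,n \right)} = 8 - \left(\frac{t}{-39} + \frac{n}{-50}\right) = 8 - \left(t \left(- \frac{1}{39}\right) + n \left(- \frac{1}{50}\right)\right) = 8 - \left(- \frac{t}{39} - \frac{n}{50}\right) = 8 + \left(\frac{t}{39} + \frac{n}{50}\right) = 8 + \frac{t}{39} + \frac{n}{50}$)
$- \frac{30482}{-44482} - \frac{4644}{A{\left(M,I{\left(-14,2 - 5 \right)} \right)}} = - \frac{30482}{-44482} - \frac{4644}{8 + \frac{1}{39} \left(-3\right) + \frac{1}{50} \left(-2\right)} = \left(-30482\right) \left(- \frac{1}{44482}\right) - \frac{4644}{8 - \frac{1}{13} - \frac{1}{25}} = \frac{15241}{22241} - \frac{4644}{\frac{2562}{325}} = \frac{15241}{22241} - \frac{251550}{427} = - \frac{5588215643}{9496907}$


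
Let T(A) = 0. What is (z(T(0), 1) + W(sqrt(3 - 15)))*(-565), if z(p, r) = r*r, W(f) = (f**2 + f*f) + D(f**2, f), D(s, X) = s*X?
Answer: 12995 + 13560*I*sqrt(3) ≈ 12995.0 + 23487.0*I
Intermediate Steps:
D(s, X) = X*s
W(f) = f**3 + 2*f**2 (W(f) = (f**2 + f*f) + f*f**2 = (f**2 + f**2) + f**3 = 2*f**2 + f**3 = f**3 + 2*f**2)
z(p, r) = r**2
(z(T(0), 1) + W(sqrt(3 - 15)))*(-565) = (1**2 + (sqrt(3 - 15))**2*(2 + sqrt(3 - 15)))*(-565) = (1 + (sqrt(-12))**2*(2 + sqrt(-12)))*(-565) = (1 + (2*I*sqrt(3))**2*(2 + 2*I*sqrt(3)))*(-565) = (1 - 12*(2 + 2*I*sqrt(3)))*(-565) = (1 + (-24 - 24*I*sqrt(3)))*(-565) = (-23 - 24*I*sqrt(3))*(-565) = 12995 + 13560*I*sqrt(3)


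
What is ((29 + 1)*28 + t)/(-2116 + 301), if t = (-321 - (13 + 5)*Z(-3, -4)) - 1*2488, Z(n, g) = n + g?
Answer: 1843/1815 ≈ 1.0154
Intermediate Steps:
Z(n, g) = g + n
t = -2683 (t = (-321 - (13 + 5)*(-4 - 3)) - 1*2488 = (-321 - 18*(-7)) - 2488 = (-321 - 1*(-126)) - 2488 = (-321 + 126) - 2488 = -195 - 2488 = -2683)
((29 + 1)*28 + t)/(-2116 + 301) = ((29 + 1)*28 - 2683)/(-2116 + 301) = (30*28 - 2683)/(-1815) = (840 - 2683)*(-1/1815) = -1843*(-1/1815) = 1843/1815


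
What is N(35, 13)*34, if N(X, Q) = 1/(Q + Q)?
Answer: 17/13 ≈ 1.3077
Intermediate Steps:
N(X, Q) = 1/(2*Q)
N(35, 13)*34 = ((½)/13)*34 = ((½)*(1/13))*34 = (1/26)*34 = 17/13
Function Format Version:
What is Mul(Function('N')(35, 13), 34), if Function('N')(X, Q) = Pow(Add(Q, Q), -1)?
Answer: Rational(17, 13) ≈ 1.3077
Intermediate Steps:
Function('N')(X, Q) = Mul(Rational(1, 2), Pow(Q, -1)) (Function('N')(X, Q) = Pow(Mul(2, Q), -1) = Mul(Rational(1, 2), Pow(Q, -1)))
Mul(Function('N')(35, 13), 34) = Mul(Mul(Rational(1, 2), Pow(13, -1)), 34) = Mul(Mul(Rational(1, 2), Rational(1, 13)), 34) = Mul(Rational(1, 26), 34) = Rational(17, 13)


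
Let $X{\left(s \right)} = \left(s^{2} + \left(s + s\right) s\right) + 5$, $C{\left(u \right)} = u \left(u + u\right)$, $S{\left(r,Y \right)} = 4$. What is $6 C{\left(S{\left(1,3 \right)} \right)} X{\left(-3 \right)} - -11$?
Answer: $6155$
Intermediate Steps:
$C{\left(u \right)} = 2 u^{2}$ ($C{\left(u \right)} = u 2 u = 2 u^{2}$)
$X{\left(s \right)} = 5 + 3 s^{2}$ ($X{\left(s \right)} = \left(s^{2} + 2 s s\right) + 5 = \left(s^{2} + 2 s^{2}\right) + 5 = 3 s^{2} + 5 = 5 + 3 s^{2}$)
$6 C{\left(S{\left(1,3 \right)} \right)} X{\left(-3 \right)} - -11 = 6 \cdot 2 \cdot 4^{2} \left(5 + 3 \left(-3\right)^{2}\right) - -11 = 6 \cdot 2 \cdot 16 \left(5 + 3 \cdot 9\right) + 11 = 6 \cdot 32 \left(5 + 27\right) + 11 = 192 \cdot 32 + 11 = 6144 + 11 = 6155$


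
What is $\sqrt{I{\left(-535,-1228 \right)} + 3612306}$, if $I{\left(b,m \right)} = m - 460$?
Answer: $\sqrt{3610618} \approx 1900.2$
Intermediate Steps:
$I{\left(b,m \right)} = -460 + m$
$\sqrt{I{\left(-535,-1228 \right)} + 3612306} = \sqrt{\left(-460 - 1228\right) + 3612306} = \sqrt{-1688 + 3612306} = \sqrt{3610618}$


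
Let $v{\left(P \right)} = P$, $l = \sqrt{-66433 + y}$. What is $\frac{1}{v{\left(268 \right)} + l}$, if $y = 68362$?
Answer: $\frac{268}{69895} - \frac{\sqrt{1929}}{69895} \approx 0.0032059$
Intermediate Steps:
$l = \sqrt{1929}$ ($l = \sqrt{-66433 + 68362} = \sqrt{1929} \approx 43.92$)
$\frac{1}{v{\left(268 \right)} + l} = \frac{1}{268 + \sqrt{1929}}$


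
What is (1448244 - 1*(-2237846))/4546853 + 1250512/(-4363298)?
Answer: 5198807443042/9919637300597 ≈ 0.52409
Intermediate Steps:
(1448244 - 1*(-2237846))/4546853 + 1250512/(-4363298) = (1448244 + 2237846)*(1/4546853) + 1250512*(-1/4363298) = 3686090*(1/4546853) - 625256/2181649 = 3686090/4546853 - 625256/2181649 = 5198807443042/9919637300597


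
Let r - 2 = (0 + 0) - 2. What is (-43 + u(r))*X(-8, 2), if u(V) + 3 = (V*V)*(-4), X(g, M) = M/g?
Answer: 23/2 ≈ 11.500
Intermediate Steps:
r = 0 (r = 2 + ((0 + 0) - 2) = 2 + (0 - 2) = 2 - 2 = 0)
u(V) = -3 - 4*V² (u(V) = -3 + (V*V)*(-4) = -3 + V²*(-4) = -3 - 4*V²)
(-43 + u(r))*X(-8, 2) = (-43 + (-3 - 4*0²))*(2/(-8)) = (-43 + (-3 - 4*0))*(2*(-⅛)) = (-43 + (-3 + 0))*(-¼) = (-43 - 3)*(-¼) = -46*(-¼) = 23/2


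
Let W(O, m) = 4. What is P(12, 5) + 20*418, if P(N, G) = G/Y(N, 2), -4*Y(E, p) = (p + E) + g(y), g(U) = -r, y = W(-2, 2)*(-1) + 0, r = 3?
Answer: 91940/11 ≈ 8358.2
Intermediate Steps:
y = -4 (y = 4*(-1) + 0 = -4 + 0 = -4)
g(U) = -3 (g(U) = -1*3 = -3)
Y(E, p) = 3/4 - E/4 - p/4 (Y(E, p) = -((p + E) - 3)/4 = -((E + p) - 3)/4 = -(-3 + E + p)/4 = 3/4 - E/4 - p/4)
P(N, G) = G/(1/4 - N/4) (P(N, G) = G/(3/4 - N/4 - 1/4*2) = G/(3/4 - N/4 - 1/2) = G/(1/4 - N/4))
P(12, 5) + 20*418 = -4*5/(-1 + 12) + 20*418 = -4*5/11 + 8360 = -4*5*1/11 + 8360 = -20/11 + 8360 = 91940/11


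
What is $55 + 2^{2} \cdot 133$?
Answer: $587$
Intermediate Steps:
$55 + 2^{2} \cdot 133 = 55 + 4 \cdot 133 = 55 + 532 = 587$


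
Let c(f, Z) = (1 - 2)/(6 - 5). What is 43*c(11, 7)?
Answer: -43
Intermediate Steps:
c(f, Z) = -1 (c(f, Z) = -1/1 = -1*1 = -1)
43*c(11, 7) = 43*(-1) = -43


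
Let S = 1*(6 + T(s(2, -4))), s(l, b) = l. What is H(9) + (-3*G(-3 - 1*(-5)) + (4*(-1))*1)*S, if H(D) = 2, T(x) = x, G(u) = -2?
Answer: 18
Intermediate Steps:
S = 8 (S = 1*(6 + 2) = 1*8 = 8)
H(9) + (-3*G(-3 - 1*(-5)) + (4*(-1))*1)*S = 2 + (-3*(-2) + (4*(-1))*1)*8 = 2 + (6 - 4*1)*8 = 2 + (6 - 4)*8 = 2 + 2*8 = 2 + 16 = 18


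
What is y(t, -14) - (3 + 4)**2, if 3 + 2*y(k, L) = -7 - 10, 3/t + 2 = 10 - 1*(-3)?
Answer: -59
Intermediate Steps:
t = 3/11 (t = 3/(-2 + (10 - 1*(-3))) = 3/(-2 + (10 + 3)) = 3/(-2 + 13) = 3/11 ≈ 0.27273)
y(k, L) = -10 (y(k, L) = -3/2 + (-7 - 10)/2 = -3/2 + (1/2)*(-17) = -3/2 - 17/2 = -10)
y(t, -14) - (3 + 4)**2 = -10 - (3 + 4)**2 = -10 - 1*7**2 = -10 - 1*49 = -10 - 49 = -59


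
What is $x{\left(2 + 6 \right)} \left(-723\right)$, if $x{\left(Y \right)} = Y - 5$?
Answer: $-2169$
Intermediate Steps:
$x{\left(Y \right)} = -5 + Y$ ($x{\left(Y \right)} = Y - 5 = -5 + Y$)
$x{\left(2 + 6 \right)} \left(-723\right) = \left(-5 + \left(2 + 6\right)\right) \left(-723\right) = \left(-5 + 8\right) \left(-723\right) = 3 \left(-723\right) = -2169$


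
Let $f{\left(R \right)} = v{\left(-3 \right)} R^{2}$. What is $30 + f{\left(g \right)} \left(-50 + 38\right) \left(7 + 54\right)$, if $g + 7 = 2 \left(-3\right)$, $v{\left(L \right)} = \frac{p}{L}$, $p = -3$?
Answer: $-123678$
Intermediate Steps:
$v{\left(L \right)} = - \frac{3}{L}$
$g = -13$ ($g = -7 + 2 \left(-3\right) = -7 - 6 = -13$)
$f{\left(R \right)} = R^{2}$ ($f{\left(R \right)} = - \frac{3}{-3} R^{2} = \left(-3\right) \left(- \frac{1}{3}\right) R^{2} = 1 R^{2} = R^{2}$)
$30 + f{\left(g \right)} \left(-50 + 38\right) \left(7 + 54\right) = 30 + \left(-13\right)^{2} \left(-50 + 38\right) \left(7 + 54\right) = 30 + 169 \left(\left(-12\right) 61\right) = 30 + 169 \left(-732\right) = 30 - 123708 = -123678$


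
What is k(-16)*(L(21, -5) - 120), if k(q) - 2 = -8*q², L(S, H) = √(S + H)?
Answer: 237336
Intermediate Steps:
L(S, H) = √(H + S)
k(q) = 2 - 8*q²
k(-16)*(L(21, -5) - 120) = (2 - 8*(-16)²)*(√(-5 + 21) - 120) = (2 - 8*256)*(√16 - 120) = (2 - 2048)*(4 - 120) = -2046*(-116) = 237336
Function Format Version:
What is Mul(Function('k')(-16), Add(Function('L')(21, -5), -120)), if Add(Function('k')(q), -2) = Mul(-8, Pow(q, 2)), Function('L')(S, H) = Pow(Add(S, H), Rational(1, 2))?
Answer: 237336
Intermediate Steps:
Function('L')(S, H) = Pow(Add(H, S), Rational(1, 2))
Function('k')(q) = Add(2, Mul(-8, Pow(q, 2)))
Mul(Function('k')(-16), Add(Function('L')(21, -5), -120)) = Mul(Add(2, Mul(-8, Pow(-16, 2))), Add(Pow(Add(-5, 21), Rational(1, 2)), -120)) = Mul(Add(2, Mul(-8, 256)), Add(Pow(16, Rational(1, 2)), -120)) = Mul(Add(2, -2048), Add(4, -120)) = Mul(-2046, -116) = 237336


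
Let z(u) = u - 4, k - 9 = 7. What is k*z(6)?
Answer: 32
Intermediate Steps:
k = 16 (k = 9 + 7 = 16)
z(u) = -4 + u
k*z(6) = 16*(-4 + 6) = 16*2 = 32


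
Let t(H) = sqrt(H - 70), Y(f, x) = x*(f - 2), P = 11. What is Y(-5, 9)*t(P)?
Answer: -63*I*sqrt(59) ≈ -483.91*I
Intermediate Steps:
Y(f, x) = x*(-2 + f)
t(H) = sqrt(-70 + H)
Y(-5, 9)*t(P) = (9*(-2 - 5))*sqrt(-70 + 11) = (9*(-7))*sqrt(-59) = -63*I*sqrt(59)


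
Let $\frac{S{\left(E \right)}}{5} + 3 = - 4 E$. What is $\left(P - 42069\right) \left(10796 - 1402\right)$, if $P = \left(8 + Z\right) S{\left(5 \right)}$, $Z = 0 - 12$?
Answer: $-390874946$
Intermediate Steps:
$Z = -12$ ($Z = 0 - 12 = -12$)
$S{\left(E \right)} = -15 - 20 E$ ($S{\left(E \right)} = -15 + 5 \left(- 4 E\right) = -15 - 20 E$)
$P = 460$ ($P = \left(8 - 12\right) \left(-15 - 100\right) = - 4 \left(-15 - 100\right) = \left(-4\right) \left(-115\right) = 460$)
$\left(P - 42069\right) \left(10796 - 1402\right) = \left(460 - 42069\right) \left(10796 - 1402\right) = \left(-41609\right) 9394 = -390874946$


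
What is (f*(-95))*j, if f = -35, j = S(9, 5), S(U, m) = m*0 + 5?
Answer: 16625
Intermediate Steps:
S(U, m) = 5 (S(U, m) = 0 + 5 = 5)
j = 5
(f*(-95))*j = -35*(-95)*5 = 3325*5 = 16625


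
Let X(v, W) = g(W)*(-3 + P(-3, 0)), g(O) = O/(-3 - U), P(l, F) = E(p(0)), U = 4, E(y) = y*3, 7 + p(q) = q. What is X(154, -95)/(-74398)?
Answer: 1140/260393 ≈ 0.0043780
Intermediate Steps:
p(q) = -7 + q
E(y) = 3*y
P(l, F) = -21 (P(l, F) = 3*(-7 + 0) = 3*(-7) = -21)
g(O) = -O/7 (g(O) = O/(-3 - 1*4) = O/(-3 - 4) = O/(-7) = O*(-1/7) = -O/7)
X(v, W) = 24*W/7 (X(v, W) = (-W/7)*(-3 - 21) = -W/7*(-24) = 24*W/7)
X(154, -95)/(-74398) = ((24/7)*(-95))/(-74398) = -2280/7*(-1/74398) = 1140/260393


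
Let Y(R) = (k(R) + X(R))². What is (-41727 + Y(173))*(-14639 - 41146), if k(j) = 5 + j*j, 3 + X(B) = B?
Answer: -50552874029865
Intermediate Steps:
X(B) = -3 + B
k(j) = 5 + j²
Y(R) = (2 + R + R²)² (Y(R) = ((5 + R²) + (-3 + R))² = (2 + R + R²)²)
(-41727 + Y(173))*(-14639 - 41146) = (-41727 + (2 + 173 + 173²)²)*(-14639 - 41146) = (-41727 + (2 + 173 + 29929)²)*(-55785) = (-41727 + 30104²)*(-55785) = (-41727 + 906250816)*(-55785) = 906209089*(-55785) = -50552874029865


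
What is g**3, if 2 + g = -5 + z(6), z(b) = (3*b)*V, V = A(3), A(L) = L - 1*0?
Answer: 103823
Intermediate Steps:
A(L) = L (A(L) = L + 0 = L)
V = 3
z(b) = 9*b (z(b) = (3*b)*3 = 9*b)
g = 47 (g = -2 + (-5 + 9*6) = -2 + (-5 + 54) = -2 + 49 = 47)
g**3 = 47**3 = 103823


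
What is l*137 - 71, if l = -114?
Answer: -15689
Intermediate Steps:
l*137 - 71 = -114*137 - 71 = -15618 - 71 = -15689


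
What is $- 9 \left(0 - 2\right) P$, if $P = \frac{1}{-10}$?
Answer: $- \frac{9}{5} \approx -1.8$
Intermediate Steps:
$P = - \frac{1}{10} \approx -0.1$
$- 9 \left(0 - 2\right) P = - 9 \left(0 - 2\right) \left(- \frac{1}{10}\right) = \left(-9\right) \left(-2\right) \left(- \frac{1}{10}\right) = 18 \left(- \frac{1}{10}\right) = - \frac{9}{5}$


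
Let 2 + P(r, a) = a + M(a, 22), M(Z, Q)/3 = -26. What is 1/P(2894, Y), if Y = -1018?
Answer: -1/1098 ≈ -0.00091075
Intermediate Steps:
M(Z, Q) = -78 (M(Z, Q) = 3*(-26) = -78)
P(r, a) = -80 + a (P(r, a) = -2 + (a - 78) = -2 + (-78 + a) = -80 + a)
1/P(2894, Y) = 1/(-80 - 1018) = 1/(-1098) = -1/1098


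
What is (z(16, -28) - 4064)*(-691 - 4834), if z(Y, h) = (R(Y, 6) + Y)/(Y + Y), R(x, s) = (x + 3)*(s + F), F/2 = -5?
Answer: 179711675/8 ≈ 2.2464e+7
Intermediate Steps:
F = -10 (F = 2*(-5) = -10)
R(x, s) = (-10 + s)*(3 + x) (R(x, s) = (x + 3)*(s - 10) = (3 + x)*(-10 + s) = (-10 + s)*(3 + x))
z(Y, h) = (-12 - 3*Y)/(2*Y) (z(Y, h) = ((-30 - 10*Y + 3*6 + 6*Y) + Y)/(Y + Y) = ((-30 - 10*Y + 18 + 6*Y) + Y)/((2*Y)) = ((-12 - 4*Y) + Y)*(1/(2*Y)) = (-12 - 3*Y)*(1/(2*Y)) = (-12 - 3*Y)/(2*Y))
(z(16, -28) - 4064)*(-691 - 4834) = ((-3/2 - 6/16) - 4064)*(-691 - 4834) = ((-3/2 - 6*1/16) - 4064)*(-5525) = ((-3/2 - 3/8) - 4064)*(-5525) = (-15/8 - 4064)*(-5525) = -32527/8*(-5525) = 179711675/8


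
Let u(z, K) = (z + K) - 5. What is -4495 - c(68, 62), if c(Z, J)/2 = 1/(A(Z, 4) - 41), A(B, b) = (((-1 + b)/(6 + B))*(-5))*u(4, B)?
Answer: -18155157/4039 ≈ -4495.0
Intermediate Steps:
u(z, K) = -5 + K + z (u(z, K) = (K + z) - 5 = -5 + K + z)
A(B, b) = -5*(-1 + B)*(-1 + b)/(6 + B) (A(B, b) = (((-1 + b)/(6 + B))*(-5))*(-5 + B + 4) = (((-1 + b)/(6 + B))*(-5))*(-1 + B) = (-5*(-1 + b)/(6 + B))*(-1 + B) = -5*(-1 + B)*(-1 + b)/(6 + B))
c(Z, J) = 2/(-41 - 15*(-1 + Z)/(6 + Z)) (c(Z, J) = 2/(-5*(-1 + Z)*(-1 + 4)/(6 + Z) - 41) = 2/(-5*(-1 + Z)*3/(6 + Z) - 41) = 2/(-15*(-1 + Z)/(6 + Z) - 41) = 2/(-41 - 15*(-1 + Z)/(6 + Z)))
-4495 - c(68, 62) = -4495 - 2*(-6 - 1*68)/(7*(33 + 8*68)) = -4495 - 2*(-6 - 68)/(7*(33 + 544)) = -4495 - 2*(-74)/(7*577) = -4495 - 1*(-148/4039) = -4495 + 148/4039 = -18155157/4039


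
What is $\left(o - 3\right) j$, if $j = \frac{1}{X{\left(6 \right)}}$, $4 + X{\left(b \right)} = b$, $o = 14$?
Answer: $\frac{11}{2} \approx 5.5$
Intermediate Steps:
$X{\left(b \right)} = -4 + b$
$j = \frac{1}{2}$ ($j = \frac{1}{-4 + 6} = \frac{1}{2} \approx 0.5$)
$\left(o - 3\right) j = \left(14 - 3\right) \frac{1}{2} = 11 \cdot \frac{1}{2} = \frac{11}{2}$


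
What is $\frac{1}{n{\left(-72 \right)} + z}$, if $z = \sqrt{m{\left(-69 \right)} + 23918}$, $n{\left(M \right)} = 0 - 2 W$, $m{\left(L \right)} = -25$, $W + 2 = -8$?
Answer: $- \frac{20}{23493} + \frac{\sqrt{23893}}{23493} \approx 0.0057282$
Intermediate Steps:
$W = -10$ ($W = -2 - 8 = -10$)
$n{\left(M \right)} = 20$ ($n{\left(M \right)} = 0 - -20 = 0 + 20 = 20$)
$z = \sqrt{23893}$ ($z = \sqrt{-25 + 23918} = \sqrt{23893} \approx 154.57$)
$\frac{1}{n{\left(-72 \right)} + z} = \frac{1}{20 + \sqrt{23893}}$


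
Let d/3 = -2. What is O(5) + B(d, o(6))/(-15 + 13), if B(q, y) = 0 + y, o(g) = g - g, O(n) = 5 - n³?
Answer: -120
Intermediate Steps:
d = -6 (d = 3*(-2) = -6)
o(g) = 0
B(q, y) = y
O(5) + B(d, o(6))/(-15 + 13) = (5 - 1*5³) + 0/(-15 + 13) = (5 - 1*125) + 0/(-2) = (5 - 125) - ½*0 = -120 + 0 = -120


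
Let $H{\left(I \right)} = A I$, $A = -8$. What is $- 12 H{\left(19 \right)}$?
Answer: $1824$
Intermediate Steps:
$H{\left(I \right)} = - 8 I$
$- 12 H{\left(19 \right)} = - 12 \left(\left(-8\right) 19\right) = \left(-12\right) \left(-152\right) = 1824$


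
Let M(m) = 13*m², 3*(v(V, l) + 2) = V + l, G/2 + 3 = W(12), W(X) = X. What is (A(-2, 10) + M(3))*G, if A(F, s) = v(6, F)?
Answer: 2094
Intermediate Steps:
G = 18 (G = -6 + 2*12 = -6 + 24 = 18)
v(V, l) = -2 + V/3 + l/3 (v(V, l) = -2 + (V + l)/3 = -2 + (V/3 + l/3) = -2 + V/3 + l/3)
A(F, s) = F/3 (A(F, s) = -2 + (⅓)*6 + F/3 = -2 + 2 + F/3 = F/3)
(A(-2, 10) + M(3))*G = ((⅓)*(-2) + 13*3²)*18 = (-⅔ + 13*9)*18 = (-⅔ + 117)*18 = (349/3)*18 = 2094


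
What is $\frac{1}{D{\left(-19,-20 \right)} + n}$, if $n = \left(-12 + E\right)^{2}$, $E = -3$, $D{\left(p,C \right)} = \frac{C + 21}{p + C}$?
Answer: $\frac{39}{8774} \approx 0.0044449$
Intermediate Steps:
$D{\left(p,C \right)} = \frac{21 + C}{C + p}$
$n = 225$ ($n = \left(-12 - 3\right)^{2} = \left(-15\right)^{2} = 225$)
$\frac{1}{D{\left(-19,-20 \right)} + n} = \frac{1}{\frac{21 - 20}{-20 - 19} + 225} = \frac{1}{\frac{1}{-39} \cdot 1 + 225} = \frac{1}{\left(- \frac{1}{39}\right) 1 + 225} = \frac{1}{- \frac{1}{39} + 225} = \frac{1}{\frac{8774}{39}} = \frac{39}{8774}$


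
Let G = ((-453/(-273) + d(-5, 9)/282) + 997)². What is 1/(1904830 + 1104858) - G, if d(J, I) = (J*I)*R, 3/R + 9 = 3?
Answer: -109833317663260931193/110110813917104 ≈ -9.9748e+5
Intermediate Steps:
R = -½ (R = 3/(-9 + 3) = 3/(-6) = 3*(-⅙) = -½ ≈ -0.50000)
d(J, I) = -I*J/2 (d(J, I) = (J*I)*(-½) = (I*J)*(-½) = -I*J/2)
G = 291946055972041/292683664 (G = ((-453/(-273) - ½*9*(-5)/282) + 997)² = ((-453*(-1/273) + (45/2)*(1/282)) + 997)² = ((151/91 + 15/188) + 997)² = (29753/17108 + 997)² = (17086429/17108)² = 291946055972041/292683664 ≈ 9.9748e+5)
1/(1904830 + 1104858) - G = 1/(1904830 + 1104858) - 1*291946055972041/292683664 = 1/3009688 - 291946055972041/292683664 = -109833317663260931193/110110813917104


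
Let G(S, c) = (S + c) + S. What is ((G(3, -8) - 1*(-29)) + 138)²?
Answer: 27225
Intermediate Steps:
G(S, c) = c + 2*S
((G(3, -8) - 1*(-29)) + 138)² = (((-8 + 2*3) - 1*(-29)) + 138)² = (((-8 + 6) + 29) + 138)² = ((-2 + 29) + 138)² = (27 + 138)² = 165² = 27225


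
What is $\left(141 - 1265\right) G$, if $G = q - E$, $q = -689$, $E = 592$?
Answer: $1439844$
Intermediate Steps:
$G = -1281$ ($G = -689 - 592 = -1281$)
$\left(141 - 1265\right) G = \left(141 - 1265\right) \left(-1281\right) = \left(-1124\right) \left(-1281\right) = 1439844$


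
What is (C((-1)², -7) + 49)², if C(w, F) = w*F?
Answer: 1764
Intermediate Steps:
C(w, F) = F*w
(C((-1)², -7) + 49)² = (-7*(-1)² + 49)² = (-7*1 + 49)² = (-7 + 49)² = 42² = 1764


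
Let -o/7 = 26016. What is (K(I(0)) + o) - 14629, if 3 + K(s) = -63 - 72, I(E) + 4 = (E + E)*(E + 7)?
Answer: -196879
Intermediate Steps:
o = -182112 (o = -7*26016 = -182112)
I(E) = -4 + 2*E*(7 + E) (I(E) = -4 + (E + E)*(E + 7) = -4 + (2*E)*(7 + E) = -4 + 2*E*(7 + E))
K(s) = -138 (K(s) = -3 + (-63 - 72) = -3 - 135 = -138)
(K(I(0)) + o) - 14629 = (-138 - 182112) - 14629 = -182250 - 14629 = -196879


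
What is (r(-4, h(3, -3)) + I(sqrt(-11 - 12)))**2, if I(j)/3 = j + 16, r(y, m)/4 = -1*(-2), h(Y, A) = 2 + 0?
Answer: 2929 + 336*I*sqrt(23) ≈ 2929.0 + 1611.4*I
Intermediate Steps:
h(Y, A) = 2
r(y, m) = 8 (r(y, m) = 4*(-1*(-2)) = 4*2 = 8)
I(j) = 48 + 3*j (I(j) = 3*(j + 16) = 3*(16 + j) = 48 + 3*j)
(r(-4, h(3, -3)) + I(sqrt(-11 - 12)))**2 = (8 + (48 + 3*sqrt(-11 - 12)))**2 = (8 + (48 + 3*sqrt(-23)))**2 = (8 + (48 + 3*(I*sqrt(23))))**2 = (8 + (48 + 3*I*sqrt(23)))**2 = (56 + 3*I*sqrt(23))**2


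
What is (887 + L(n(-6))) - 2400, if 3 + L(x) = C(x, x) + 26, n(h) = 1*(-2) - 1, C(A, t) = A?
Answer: -1493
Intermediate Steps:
n(h) = -3 (n(h) = -2 - 1 = -3)
L(x) = 23 + x (L(x) = -3 + (x + 26) = -3 + (26 + x) = 23 + x)
(887 + L(n(-6))) - 2400 = (887 + (23 - 3)) - 2400 = (887 + 20) - 2400 = 907 - 2400 = -1493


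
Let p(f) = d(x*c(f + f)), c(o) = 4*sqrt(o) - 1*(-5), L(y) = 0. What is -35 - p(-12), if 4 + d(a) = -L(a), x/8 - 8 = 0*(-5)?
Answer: -31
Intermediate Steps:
x = 64 (x = 64 + 8*(0*(-5)) = 64 + 8*0 = 64 + 0 = 64)
c(o) = 5 + 4*sqrt(o) (c(o) = 4*sqrt(o) + 5 = 5 + 4*sqrt(o))
d(a) = -4 (d(a) = -4 - 1*0 = -4 + 0 = -4)
p(f) = -4
-35 - p(-12) = -35 - 1*(-4) = -35 + 4 = -31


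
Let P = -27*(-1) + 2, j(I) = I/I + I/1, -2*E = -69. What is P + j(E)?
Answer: 129/2 ≈ 64.500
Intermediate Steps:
E = 69/2 (E = -½*(-69) = 69/2 ≈ 34.500)
j(I) = 1 + I (j(I) = 1 + I*1 = 1 + I)
P = 29 (P = 27 + 2 = 29)
P + j(E) = 29 + (1 + 69/2) = 29 + 71/2 = 129/2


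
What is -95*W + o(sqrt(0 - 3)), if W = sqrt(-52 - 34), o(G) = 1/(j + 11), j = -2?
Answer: 1/9 - 95*I*sqrt(86) ≈ 0.11111 - 880.99*I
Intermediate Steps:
o(G) = 1/9 (o(G) = 1/(-2 + 11) = 1/9)
W = I*sqrt(86) (W = sqrt(-86) = I*sqrt(86) ≈ 9.2736*I)
-95*W + o(sqrt(0 - 3)) = -95*I*sqrt(86) + 1/9 = 1/9 - 95*I*sqrt(86)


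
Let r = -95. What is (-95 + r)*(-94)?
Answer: 17860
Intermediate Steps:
(-95 + r)*(-94) = (-95 - 95)*(-94) = -190*(-94) = 17860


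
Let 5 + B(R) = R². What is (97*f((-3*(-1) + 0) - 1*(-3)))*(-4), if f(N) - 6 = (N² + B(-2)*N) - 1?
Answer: -13580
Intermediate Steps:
B(R) = -5 + R²
f(N) = 5 + N² - N (f(N) = 6 + ((N² + (-5 + (-2)²)*N) - 1) = 6 + ((N² + (-5 + 4)*N) - 1) = 6 + ((N² - N) - 1) = 6 + (-1 + N² - N) = 5 + N² - N)
(97*f((-3*(-1) + 0) - 1*(-3)))*(-4) = (97*(5 + ((-3*(-1) + 0) - 1*(-3))² - ((-3*(-1) + 0) - 1*(-3))))*(-4) = (97*(5 + ((3 + 0) + 3)² - ((3 + 0) + 3)))*(-4) = (97*(5 + (3 + 3)² - (3 + 3)))*(-4) = (97*(5 + 6² - 1*6))*(-4) = (97*(5 + 36 - 6))*(-4) = (97*35)*(-4) = 3395*(-4) = -13580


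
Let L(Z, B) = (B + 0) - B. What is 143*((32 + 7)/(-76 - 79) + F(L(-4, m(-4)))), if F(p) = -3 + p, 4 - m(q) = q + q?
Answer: -72072/155 ≈ -464.98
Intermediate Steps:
m(q) = 4 - 2*q (m(q) = 4 - (q + q) = 4 - 2*q)
L(Z, B) = 0 (L(Z, B) = B - B = 0)
143*((32 + 7)/(-76 - 79) + F(L(-4, m(-4)))) = 143*((32 + 7)/(-76 - 79) + (-3 + 0)) = 143*(39/(-155) - 3) = 143*(39*(-1/155) - 3) = 143*(-39/155 - 3) = 143*(-504/155) = -72072/155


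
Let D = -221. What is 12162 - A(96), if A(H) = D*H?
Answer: 33378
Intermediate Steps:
A(H) = -221*H
12162 - A(96) = 12162 - (-221)*96 = 12162 - 1*(-21216) = 12162 + 21216 = 33378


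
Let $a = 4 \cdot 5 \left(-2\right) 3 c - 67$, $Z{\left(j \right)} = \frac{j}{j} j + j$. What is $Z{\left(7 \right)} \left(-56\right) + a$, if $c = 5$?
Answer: $-1451$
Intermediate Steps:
$Z{\left(j \right)} = 2 j$ ($Z{\left(j \right)} = 1 j + j = j + j = 2 j$)
$a = -667$ ($a = 4 \cdot 5 \left(-2\right) 3 \cdot 5 - 67 = 20 \left(\left(-6\right) 5\right) - 67 = 20 \left(-30\right) - 67 = -600 - 67 = -667$)
$Z{\left(7 \right)} \left(-56\right) + a = 2 \cdot 7 \left(-56\right) - 667 = 14 \left(-56\right) - 667 = -784 - 667 = -1451$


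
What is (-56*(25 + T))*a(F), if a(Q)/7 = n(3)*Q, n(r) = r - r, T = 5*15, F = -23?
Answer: 0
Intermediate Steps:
T = 75
n(r) = 0
a(Q) = 0 (a(Q) = 7*(0*Q) = 7*0 = 0)
(-56*(25 + T))*a(F) = -56*(25 + 75)*0 = -56*100*0 = -5600*0 = 0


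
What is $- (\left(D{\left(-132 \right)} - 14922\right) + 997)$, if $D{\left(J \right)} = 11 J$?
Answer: $15377$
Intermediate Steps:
$- (\left(D{\left(-132 \right)} - 14922\right) + 997) = - (\left(11 \left(-132\right) - 14922\right) + 997) = - (\left(-1452 - 14922\right) + 997) = - (-16374 + 997) = \left(-1\right) \left(-15377\right) = 15377$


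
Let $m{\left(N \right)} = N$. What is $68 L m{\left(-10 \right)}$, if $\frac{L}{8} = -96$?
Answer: $522240$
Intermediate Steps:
$L = -768$ ($L = 8 \left(-96\right) = -768$)
$68 L m{\left(-10 \right)} = 68 \left(-768\right) \left(-10\right) = \left(-52224\right) \left(-10\right) = 522240$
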